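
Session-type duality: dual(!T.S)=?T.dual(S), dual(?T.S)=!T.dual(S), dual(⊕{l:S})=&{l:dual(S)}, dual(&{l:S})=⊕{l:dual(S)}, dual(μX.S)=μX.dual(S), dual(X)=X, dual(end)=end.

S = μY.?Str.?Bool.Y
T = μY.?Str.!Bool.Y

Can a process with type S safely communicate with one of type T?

NO

μY ‖ μY  ok (μ self-dual)
  ?Str ‖ ?Str  ✗ same direction on both sides — not dual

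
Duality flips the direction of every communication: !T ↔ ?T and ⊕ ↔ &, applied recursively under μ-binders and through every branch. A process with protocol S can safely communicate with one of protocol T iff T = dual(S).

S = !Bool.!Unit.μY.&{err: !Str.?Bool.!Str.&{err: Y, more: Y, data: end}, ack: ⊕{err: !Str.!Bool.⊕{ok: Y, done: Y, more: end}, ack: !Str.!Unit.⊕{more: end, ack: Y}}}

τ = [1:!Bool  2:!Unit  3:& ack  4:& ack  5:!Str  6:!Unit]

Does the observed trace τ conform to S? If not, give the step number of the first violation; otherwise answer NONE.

4

@1 !Bool  match  state: !Unit.μY.…
@2 !Unit  match  state: μY.…
@3 & ack  match  state: ⊕{err: !Str.!Bool.⊕{ok: μY.…, done: μY.…, more: end}, ack: !Str.!Unit.⊕{more: end, ack: μY.…}}
@4 got & ack, protocol expects ⊕ err or ⊕ ack  ✗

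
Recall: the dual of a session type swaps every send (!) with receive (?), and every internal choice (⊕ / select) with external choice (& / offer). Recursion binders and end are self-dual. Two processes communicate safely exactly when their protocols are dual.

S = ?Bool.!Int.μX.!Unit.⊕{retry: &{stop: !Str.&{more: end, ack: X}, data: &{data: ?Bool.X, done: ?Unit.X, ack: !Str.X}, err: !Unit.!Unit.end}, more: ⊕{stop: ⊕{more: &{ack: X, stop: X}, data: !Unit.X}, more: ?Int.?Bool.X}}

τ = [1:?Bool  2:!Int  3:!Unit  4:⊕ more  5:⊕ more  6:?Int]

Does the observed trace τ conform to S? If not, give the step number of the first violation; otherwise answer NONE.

@1 ?Bool  match  residual = !Int.μX.…
@2 !Int  match  residual = μX.…
@3 !Unit  match  residual = ⊕{retry: &{stop: !Str.&{more: end, ack: μX.…}, data: &{data: ?Bool.μX.…, done: ?Unit.μX.…, ack: !Str.μX.…}, err: !Unit.!Unit.end}, more: ⊕{stop: ⊕{more: &{ack: μX.…, stop: μX.…}, data: !Unit.μX.…}, more: ?Int.?Bool.μX.…}}
@4 ⊕ more  match  residual = ⊕{stop: ⊕{more: &{ack: μX.…, stop: μX.…}, data: !Unit.μX.…}, more: ?Int.?Bool.μX.…}
@5 ⊕ more  match  residual = ?Int.?Bool.μX.…
@6 ?Int  match  residual = ?Bool.μX.…
trace exhausted — no violation

NONE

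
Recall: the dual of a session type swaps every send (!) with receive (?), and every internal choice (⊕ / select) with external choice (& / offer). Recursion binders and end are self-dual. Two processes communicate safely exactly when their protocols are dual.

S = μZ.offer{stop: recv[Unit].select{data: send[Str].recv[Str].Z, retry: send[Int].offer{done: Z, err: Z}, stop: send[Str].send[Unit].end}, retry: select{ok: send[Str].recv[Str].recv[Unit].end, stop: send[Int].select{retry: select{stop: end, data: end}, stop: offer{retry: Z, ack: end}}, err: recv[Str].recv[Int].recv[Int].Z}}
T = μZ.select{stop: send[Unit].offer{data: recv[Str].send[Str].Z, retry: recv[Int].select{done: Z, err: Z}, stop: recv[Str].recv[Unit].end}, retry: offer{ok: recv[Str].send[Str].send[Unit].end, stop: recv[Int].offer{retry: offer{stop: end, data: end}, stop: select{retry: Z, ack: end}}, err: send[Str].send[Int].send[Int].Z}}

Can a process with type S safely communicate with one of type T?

YES

μZ vs μZ  match (rec unchanged)
  offer{stop,retry} vs select{stop,retry}  match same labels
    case stop:
      recv[Unit] vs send[Unit]  match
        select{data,retry,stop} vs offer{data,retry,stop}  match same labels
          case data:
            send[Str] vs recv[Str]  match
              recv[Str] vs send[Str]  match
                Z vs Z  match
          case retry:
            send[Int] vs recv[Int]  match
              offer{done,err} vs select{done,err}  match same labels
                case done:
                  Z vs Z  match
                case err:
                  Z vs Z  match
          case stop:
            send[Str] vs recv[Str]  match
              send[Unit] vs recv[Unit]  match
                end vs end  match
    case retry:
      select{ok,stop,err} vs offer{ok,stop,err}  match same labels
        case ok:
          send[Str] vs recv[Str]  match
            recv[Str] vs send[Str]  match
              recv[Unit] vs send[Unit]  match
                end vs end  match
        case stop:
          send[Int] vs recv[Int]  match
            select{retry,stop} vs offer{retry,stop}  match same labels
              case retry:
                select{stop,data} vs offer{stop,data}  match same labels
                  case stop:
                    end vs end  match
                  case data:
                    end vs end  match
              case stop:
                offer{retry,ack} vs select{retry,ack}  match same labels
                  case retry:
                    Z vs Z  match
                  case ack:
                    end vs end  match
        case err:
          recv[Str] vs send[Str]  match
            recv[Int] vs send[Int]  match
              recv[Int] vs send[Int]  match
                Z vs Z  match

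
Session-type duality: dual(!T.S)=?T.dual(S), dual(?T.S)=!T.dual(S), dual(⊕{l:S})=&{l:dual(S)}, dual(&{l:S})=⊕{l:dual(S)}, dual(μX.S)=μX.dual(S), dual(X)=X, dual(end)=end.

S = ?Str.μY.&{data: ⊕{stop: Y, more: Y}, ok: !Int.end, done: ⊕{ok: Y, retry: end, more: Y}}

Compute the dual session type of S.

?Str = !Str
  μY = μY  (μ self-dual)
    &{data,ok,done} = ⊕{data,ok,done}  (&→⊕)
      [data]
        ⊕{stop,more} = &{stop,more}  (select→offer)
          [stop]
            dual(Y) = Y
          [more]
            dual(Y) = Y
      [ok]
        !Int = ?Int
          dual(end) = end
      [done]
        ⊕{ok,retry,more} = &{ok,retry,more}  (select→offer)
          [ok]
            dual(Y) = Y
          [retry]
            dual(end) = end
          [more]
            dual(Y) = Y

!Str.μY.⊕{data: &{stop: Y, more: Y}, ok: ?Int.end, done: &{ok: Y, retry: end, more: Y}}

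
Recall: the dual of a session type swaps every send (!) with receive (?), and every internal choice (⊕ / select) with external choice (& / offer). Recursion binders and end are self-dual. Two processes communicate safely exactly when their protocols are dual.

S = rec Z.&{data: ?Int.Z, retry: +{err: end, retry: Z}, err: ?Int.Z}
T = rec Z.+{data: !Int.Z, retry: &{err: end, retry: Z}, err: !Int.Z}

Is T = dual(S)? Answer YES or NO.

YES

rec Z ‖ rec Z  ok (rec unchanged)
  &{data,retry,err} ‖ +{data,retry,err}  ok labels match
    • data:
      ?Int ‖ !Int  ok
        Z ‖ Z  ok
    • retry:
      +{err,retry} ‖ &{err,retry}  ok labels match
        • err:
          end ‖ end  ok
        • retry:
          Z ‖ Z  ok
    • err:
      ?Int ‖ !Int  ok
        Z ‖ Z  ok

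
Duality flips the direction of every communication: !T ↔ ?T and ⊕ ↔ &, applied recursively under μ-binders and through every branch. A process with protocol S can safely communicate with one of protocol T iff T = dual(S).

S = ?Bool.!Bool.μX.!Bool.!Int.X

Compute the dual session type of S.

!Bool.?Bool.μX.?Bool.?Int.X

?Bool ↦ !Bool
  !Bool ↦ ?Bool
    μX ↦ μX  (μ self-dual)
      !Bool ↦ ?Bool
        !Int ↦ ?Int
          X self-dual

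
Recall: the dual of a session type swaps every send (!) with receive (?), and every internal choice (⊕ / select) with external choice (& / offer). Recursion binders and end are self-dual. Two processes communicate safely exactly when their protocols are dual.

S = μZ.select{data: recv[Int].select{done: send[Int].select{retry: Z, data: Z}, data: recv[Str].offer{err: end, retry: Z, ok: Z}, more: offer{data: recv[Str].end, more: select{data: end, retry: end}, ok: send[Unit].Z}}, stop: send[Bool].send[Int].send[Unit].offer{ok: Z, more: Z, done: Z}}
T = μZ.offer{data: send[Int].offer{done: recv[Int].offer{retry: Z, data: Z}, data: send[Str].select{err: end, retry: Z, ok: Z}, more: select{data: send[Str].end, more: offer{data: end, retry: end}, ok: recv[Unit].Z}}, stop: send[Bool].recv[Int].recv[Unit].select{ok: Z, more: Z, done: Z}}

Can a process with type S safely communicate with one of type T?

μZ ‖ μZ  ok (binder kept)
  select{data,stop} ‖ offer{data,stop}  ok labels match
    case data:
      recv[Int] ‖ send[Int]  ok
        select{done,data,more} ‖ offer{done,data,more}  ok labels match
          case done:
            send[Int] ‖ recv[Int]  ok
              select{retry,data} ‖ offer{retry,data}  ok labels match
                case retry:
                  Z ‖ Z  ok
                case data:
                  Z ‖ Z  ok
          case data:
            recv[Str] ‖ send[Str]  ok
              offer{err,retry,ok} ‖ select{err,retry,ok}  ok labels match
                case err:
                  end ‖ end  ok
                case retry:
                  Z ‖ Z  ok
                case ok:
                  Z ‖ Z  ok
          case more:
            offer{data,more,ok} ‖ select{data,more,ok}  ok labels match
              case data:
                recv[Str] ‖ send[Str]  ok
                  end ‖ end  ok
              case more:
                select{data,retry} ‖ offer{data,retry}  ok labels match
                  case data:
                    end ‖ end  ok
                  case retry:
                    end ‖ end  ok
              case ok:
                send[Unit] ‖ recv[Unit]  ok
                  Z ‖ Z  ok
    case stop:
      send[Bool] ‖ send[Bool]  ✗ same direction on both sides — not dual

NO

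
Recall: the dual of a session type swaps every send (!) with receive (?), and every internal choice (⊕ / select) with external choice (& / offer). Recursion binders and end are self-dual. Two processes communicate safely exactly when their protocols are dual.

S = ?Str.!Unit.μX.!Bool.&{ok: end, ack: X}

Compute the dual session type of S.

!Str.?Unit.μX.?Bool.⊕{ok: end, ack: X}

?Str ↦ !Str
  !Unit ↦ ?Unit
    μX ↦ μX  (μ self-dual)
      !Bool ↦ ?Bool
        &{ok,ack} ↦ ⊕{ok,ack}  (offer→select)
          [ok]
            end self-dual
          [ack]
            X self-dual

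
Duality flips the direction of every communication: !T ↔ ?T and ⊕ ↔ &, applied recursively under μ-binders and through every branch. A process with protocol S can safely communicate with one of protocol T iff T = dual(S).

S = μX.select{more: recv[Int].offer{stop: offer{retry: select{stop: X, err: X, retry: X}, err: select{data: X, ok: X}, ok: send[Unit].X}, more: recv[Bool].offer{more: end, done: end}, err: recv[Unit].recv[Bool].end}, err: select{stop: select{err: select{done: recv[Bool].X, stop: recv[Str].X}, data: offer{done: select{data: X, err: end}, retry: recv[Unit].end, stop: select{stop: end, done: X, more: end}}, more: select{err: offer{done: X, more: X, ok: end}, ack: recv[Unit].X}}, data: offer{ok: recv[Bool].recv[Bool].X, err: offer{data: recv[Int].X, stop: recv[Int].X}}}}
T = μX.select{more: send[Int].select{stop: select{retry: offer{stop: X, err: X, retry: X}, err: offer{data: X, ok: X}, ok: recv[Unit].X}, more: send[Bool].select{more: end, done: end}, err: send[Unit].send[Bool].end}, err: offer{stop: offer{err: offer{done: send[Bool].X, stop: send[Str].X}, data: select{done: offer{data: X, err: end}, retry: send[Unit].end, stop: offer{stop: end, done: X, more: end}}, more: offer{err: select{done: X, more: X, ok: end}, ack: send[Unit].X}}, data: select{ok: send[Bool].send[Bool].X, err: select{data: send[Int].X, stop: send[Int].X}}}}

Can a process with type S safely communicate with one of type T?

NO

μX | μX  match (rec unchanged)
  select{more,err} | select{more,err}  ✗ choice polarity not flipped — not dual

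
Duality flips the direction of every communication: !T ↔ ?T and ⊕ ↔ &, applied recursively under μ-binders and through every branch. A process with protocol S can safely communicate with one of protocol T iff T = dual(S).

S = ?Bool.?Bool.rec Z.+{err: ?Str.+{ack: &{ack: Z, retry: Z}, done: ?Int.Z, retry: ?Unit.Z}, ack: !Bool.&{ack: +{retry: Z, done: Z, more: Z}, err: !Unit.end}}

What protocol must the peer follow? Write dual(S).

!Bool.!Bool.rec Z.&{err: !Str.&{ack: +{ack: Z, retry: Z}, done: !Int.Z, retry: !Unit.Z}, ack: ?Bool.+{ack: &{retry: Z, done: Z, more: Z}, err: ?Unit.end}}

?Bool → !Bool
  ?Bool → !Bool
    rec Z → rec Z  (binder kept)
      +{err,ack} → &{err,ack}  (internal→external)
        case err:
          ?Str → !Str
            +{ack,done,retry} → &{ack,done,retry}  (internal→external)
              case ack:
                &{ack,retry} → +{ack,retry}  (&→⊕)
                  case ack:
                    Z ↦ Z
                  case retry:
                    Z ↦ Z
              case done:
                ?Int → !Int
                  Z ↦ Z
              case retry:
                ?Unit → !Unit
                  Z ↦ Z
        case ack:
          !Bool → ?Bool
            &{ack,err} → +{ack,err}  (&→⊕)
              case ack:
                +{retry,done,more} → &{retry,done,more}  (internal→external)
                  case retry:
                    Z ↦ Z
                  case done:
                    Z ↦ Z
                  case more:
                    Z ↦ Z
              case err:
                !Unit → ?Unit
                  end ↦ end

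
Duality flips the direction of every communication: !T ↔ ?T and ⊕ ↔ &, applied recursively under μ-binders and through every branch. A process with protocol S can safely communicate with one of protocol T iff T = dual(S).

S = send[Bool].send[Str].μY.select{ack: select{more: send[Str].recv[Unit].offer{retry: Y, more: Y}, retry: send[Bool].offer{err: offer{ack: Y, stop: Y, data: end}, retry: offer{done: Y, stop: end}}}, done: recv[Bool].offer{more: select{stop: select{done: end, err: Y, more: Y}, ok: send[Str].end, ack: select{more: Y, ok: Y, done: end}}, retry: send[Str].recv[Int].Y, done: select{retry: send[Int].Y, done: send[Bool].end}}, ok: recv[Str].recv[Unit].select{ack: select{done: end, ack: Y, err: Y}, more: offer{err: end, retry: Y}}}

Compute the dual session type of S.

recv[Bool].recv[Str].μY.offer{ack: offer{more: recv[Str].send[Unit].select{retry: Y, more: Y}, retry: recv[Bool].select{err: select{ack: Y, stop: Y, data: end}, retry: select{done: Y, stop: end}}}, done: send[Bool].select{more: offer{stop: offer{done: end, err: Y, more: Y}, ok: recv[Str].end, ack: offer{more: Y, ok: Y, done: end}}, retry: recv[Str].send[Int].Y, done: offer{retry: recv[Int].Y, done: recv[Bool].end}}, ok: send[Str].send[Unit].offer{ack: offer{done: end, ack: Y, err: Y}, more: select{err: end, retry: Y}}}

send[Bool] ↦ recv[Bool]
  send[Str] ↦ recv[Str]
    μY ↦ μY  (binder kept)
      select{ack,done,ok} ↦ offer{ack,done,ok}  (internal→external)
        • ack:
          select{more,retry} ↦ offer{more,retry}  (internal→external)
            • more:
              send[Str] ↦ recv[Str]
                recv[Unit] ↦ send[Unit]
                  offer{retry,more} ↦ select{retry,more}  (external→internal)
                    • retry:
                      Y ↦ Y
                    • more:
                      Y ↦ Y
            • retry:
              send[Bool] ↦ recv[Bool]
                offer{err,retry} ↦ select{err,retry}  (external→internal)
                  • err:
                    offer{ack,stop,data} ↦ select{ack,stop,data}  (external→internal)
                      • ack:
                        Y ↦ Y
                      • stop:
                        Y ↦ Y
                      • data:
                        end ↦ end
                  • retry:
                    offer{done,stop} ↦ select{done,stop}  (external→internal)
                      • done:
                        Y ↦ Y
                      • stop:
                        end ↦ end
        • done:
          recv[Bool] ↦ send[Bool]
            offer{more,retry,done} ↦ select{more,retry,done}  (external→internal)
              • more:
                select{stop,ok,ack} ↦ offer{stop,ok,ack}  (internal→external)
                  • stop:
                    select{done,err,more} ↦ offer{done,err,more}  (internal→external)
                      • done:
                        end ↦ end
                      • err:
                        Y ↦ Y
                      • more:
                        Y ↦ Y
                  • ok:
                    send[Str] ↦ recv[Str]
                      end ↦ end
                  • ack:
                    select{more,ok,done} ↦ offer{more,ok,done}  (internal→external)
                      • more:
                        Y ↦ Y
                      • ok:
                        Y ↦ Y
                      • done:
                        end ↦ end
              • retry:
                send[Str] ↦ recv[Str]
                  recv[Int] ↦ send[Int]
                    Y ↦ Y
              • done:
                select{retry,done} ↦ offer{retry,done}  (internal→external)
                  • retry:
                    send[Int] ↦ recv[Int]
                      Y ↦ Y
                  • done:
                    send[Bool] ↦ recv[Bool]
                      end ↦ end
        • ok:
          recv[Str] ↦ send[Str]
            recv[Unit] ↦ send[Unit]
              select{ack,more} ↦ offer{ack,more}  (internal→external)
                • ack:
                  select{done,ack,err} ↦ offer{done,ack,err}  (internal→external)
                    • done:
                      end ↦ end
                    • ack:
                      Y ↦ Y
                    • err:
                      Y ↦ Y
                • more:
                  offer{err,retry} ↦ select{err,retry}  (external→internal)
                    • err:
                      end ↦ end
                    • retry:
                      Y ↦ Y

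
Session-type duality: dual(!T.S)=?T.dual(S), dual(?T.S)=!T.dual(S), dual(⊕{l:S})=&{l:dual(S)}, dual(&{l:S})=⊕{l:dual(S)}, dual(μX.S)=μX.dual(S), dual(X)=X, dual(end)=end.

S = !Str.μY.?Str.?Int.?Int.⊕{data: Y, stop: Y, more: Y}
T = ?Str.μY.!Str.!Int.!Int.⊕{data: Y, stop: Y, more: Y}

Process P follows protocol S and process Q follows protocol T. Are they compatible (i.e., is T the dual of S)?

NO

!Str ‖ ?Str  ✓
  μY ‖ μY  ✓ (μ self-dual)
    ?Str ‖ !Str  ✓
      ?Int ‖ !Int  ✓
        ?Int ‖ !Int  ✓
          ⊕{data,stop,more} ‖ ⊕{data,stop,more}  ✗ choice polarity not flipped — not dual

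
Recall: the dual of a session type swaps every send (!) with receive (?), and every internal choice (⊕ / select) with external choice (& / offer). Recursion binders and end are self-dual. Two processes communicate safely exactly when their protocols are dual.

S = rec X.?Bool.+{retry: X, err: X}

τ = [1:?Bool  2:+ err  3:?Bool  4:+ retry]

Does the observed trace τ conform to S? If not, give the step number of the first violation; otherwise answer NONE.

NONE

[1] ?Bool  ✓  residual = +{retry: rec X.…, err: rec X.…}
[2] + err  ✓  residual = rec X.…
[3] ?Bool  ✓  residual = +{retry: rec X.…, err: rec X.…}
[4] + retry  ✓  residual = rec X.…
τ conforms to S (length 4)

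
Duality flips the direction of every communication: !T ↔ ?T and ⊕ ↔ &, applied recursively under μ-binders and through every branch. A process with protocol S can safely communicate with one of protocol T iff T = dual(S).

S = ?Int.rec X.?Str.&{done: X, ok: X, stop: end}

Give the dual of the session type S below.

?Int → !Int
  rec X → rec X  (μ self-dual)
    ?Str → !Str
      &{done,ok,stop} → +{done,ok,stop}  (offer→select)
        [done]
          dual(X) = X
        [ok]
          dual(X) = X
        [stop]
          dual(end) = end

!Int.rec X.!Str.+{done: X, ok: X, stop: end}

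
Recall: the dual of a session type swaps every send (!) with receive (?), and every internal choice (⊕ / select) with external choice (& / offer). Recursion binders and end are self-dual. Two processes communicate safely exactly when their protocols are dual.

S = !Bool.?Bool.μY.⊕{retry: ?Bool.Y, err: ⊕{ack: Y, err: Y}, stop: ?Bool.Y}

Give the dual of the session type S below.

!Bool = ?Bool
  ?Bool = !Bool
    μY = μY  (μ self-dual)
      ⊕{retry,err,stop} = &{retry,err,stop}  (select→offer)
        [retry]
          ?Bool = !Bool
            Y ↦ Y
        [err]
          ⊕{ack,err} = &{ack,err}  (select→offer)
            [ack]
              Y ↦ Y
            [err]
              Y ↦ Y
        [stop]
          ?Bool = !Bool
            Y ↦ Y

?Bool.!Bool.μY.&{retry: !Bool.Y, err: &{ack: Y, err: Y}, stop: !Bool.Y}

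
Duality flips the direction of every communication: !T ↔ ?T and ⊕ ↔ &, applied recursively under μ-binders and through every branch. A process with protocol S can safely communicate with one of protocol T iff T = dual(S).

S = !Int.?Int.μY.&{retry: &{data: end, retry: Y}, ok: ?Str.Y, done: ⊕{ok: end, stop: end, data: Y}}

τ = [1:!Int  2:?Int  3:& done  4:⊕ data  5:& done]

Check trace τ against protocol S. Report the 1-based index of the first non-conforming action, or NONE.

@1 !Int  match  now at ?Int.μY.…
@2 ?Int  match  now at μY.…
@3 & done  match  now at ⊕{ok: end, stop: end, data: μY.…}
@4 ⊕ data  match  now at μY.…
@5 & done  match  now at ⊕{ok: end, stop: end, data: μY.…}
all 5 steps conform

NONE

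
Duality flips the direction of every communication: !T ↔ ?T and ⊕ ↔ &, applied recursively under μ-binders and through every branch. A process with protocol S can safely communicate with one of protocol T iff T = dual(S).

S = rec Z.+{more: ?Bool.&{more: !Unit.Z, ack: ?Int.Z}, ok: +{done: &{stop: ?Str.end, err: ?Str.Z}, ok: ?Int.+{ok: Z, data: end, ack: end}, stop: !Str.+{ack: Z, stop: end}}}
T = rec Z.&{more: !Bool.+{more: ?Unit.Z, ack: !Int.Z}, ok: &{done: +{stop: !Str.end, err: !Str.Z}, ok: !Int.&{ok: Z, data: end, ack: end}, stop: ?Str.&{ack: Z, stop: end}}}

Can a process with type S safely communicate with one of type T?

YES

rec Z | rec Z  match (rec unchanged)
  +{more,ok} | &{more,ok}  match same labels
    [more]
      ?Bool | !Bool  match
        &{more,ack} | +{more,ack}  match same labels
          [more]
            !Unit | ?Unit  match
              Z | Z  match
          [ack]
            ?Int | !Int  match
              Z | Z  match
    [ok]
      +{done,ok,stop} | &{done,ok,stop}  match same labels
        [done]
          &{stop,err} | +{stop,err}  match same labels
            [stop]
              ?Str | !Str  match
                end | end  match
            [err]
              ?Str | !Str  match
                Z | Z  match
        [ok]
          ?Int | !Int  match
            +{ok,data,ack} | &{ok,data,ack}  match same labels
              [ok]
                Z | Z  match
              [data]
                end | end  match
              [ack]
                end | end  match
        [stop]
          !Str | ?Str  match
            +{ack,stop} | &{ack,stop}  match same labels
              [ack]
                Z | Z  match
              [stop]
                end | end  match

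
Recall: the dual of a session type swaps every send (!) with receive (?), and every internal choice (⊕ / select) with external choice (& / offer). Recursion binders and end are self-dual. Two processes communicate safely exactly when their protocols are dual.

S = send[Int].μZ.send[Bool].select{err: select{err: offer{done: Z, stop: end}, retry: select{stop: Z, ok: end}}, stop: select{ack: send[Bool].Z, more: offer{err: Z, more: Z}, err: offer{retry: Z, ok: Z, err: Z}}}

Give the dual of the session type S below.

recv[Int].μZ.recv[Bool].offer{err: offer{err: select{done: Z, stop: end}, retry: offer{stop: Z, ok: end}}, stop: offer{ack: recv[Bool].Z, more: select{err: Z, more: Z}, err: select{retry: Z, ok: Z, err: Z}}}

send[Int] → recv[Int]
  μZ → μZ  (rec unchanged)
    send[Bool] → recv[Bool]
      select{err,stop} → offer{err,stop}  (⊕→&)
        [err]
          select{err,retry} → offer{err,retry}  (⊕→&)
            [err]
              offer{done,stop} → select{done,stop}  (&→⊕)
                [done]
                  Z self-dual
                [stop]
                  end self-dual
            [retry]
              select{stop,ok} → offer{stop,ok}  (⊕→&)
                [stop]
                  Z self-dual
                [ok]
                  end self-dual
        [stop]
          select{ack,more,err} → offer{ack,more,err}  (⊕→&)
            [ack]
              send[Bool] → recv[Bool]
                Z self-dual
            [more]
              offer{err,more} → select{err,more}  (&→⊕)
                [err]
                  Z self-dual
                [more]
                  Z self-dual
            [err]
              offer{retry,ok,err} → select{retry,ok,err}  (&→⊕)
                [retry]
                  Z self-dual
                [ok]
                  Z self-dual
                [err]
                  Z self-dual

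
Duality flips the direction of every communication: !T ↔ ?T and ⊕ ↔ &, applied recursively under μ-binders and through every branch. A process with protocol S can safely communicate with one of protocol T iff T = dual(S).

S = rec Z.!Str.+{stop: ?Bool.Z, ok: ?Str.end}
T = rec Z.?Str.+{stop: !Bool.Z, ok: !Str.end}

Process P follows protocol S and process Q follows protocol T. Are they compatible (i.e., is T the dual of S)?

rec Z vs rec Z  match (μ self-dual)
  !Str vs ?Str  match
    +{stop,ok} vs +{stop,ok}  ✗ choice polarity not flipped — not dual

NO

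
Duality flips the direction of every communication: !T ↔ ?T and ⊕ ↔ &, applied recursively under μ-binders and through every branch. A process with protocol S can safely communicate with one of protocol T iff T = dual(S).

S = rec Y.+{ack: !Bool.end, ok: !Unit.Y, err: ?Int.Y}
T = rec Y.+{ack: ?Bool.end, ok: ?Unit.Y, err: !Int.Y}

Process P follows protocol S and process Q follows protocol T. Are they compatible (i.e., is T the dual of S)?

rec Y vs rec Y  ok (binder kept)
  +{ack,ok,err} vs +{ack,ok,err}  ✗ choice polarity not flipped — not dual

NO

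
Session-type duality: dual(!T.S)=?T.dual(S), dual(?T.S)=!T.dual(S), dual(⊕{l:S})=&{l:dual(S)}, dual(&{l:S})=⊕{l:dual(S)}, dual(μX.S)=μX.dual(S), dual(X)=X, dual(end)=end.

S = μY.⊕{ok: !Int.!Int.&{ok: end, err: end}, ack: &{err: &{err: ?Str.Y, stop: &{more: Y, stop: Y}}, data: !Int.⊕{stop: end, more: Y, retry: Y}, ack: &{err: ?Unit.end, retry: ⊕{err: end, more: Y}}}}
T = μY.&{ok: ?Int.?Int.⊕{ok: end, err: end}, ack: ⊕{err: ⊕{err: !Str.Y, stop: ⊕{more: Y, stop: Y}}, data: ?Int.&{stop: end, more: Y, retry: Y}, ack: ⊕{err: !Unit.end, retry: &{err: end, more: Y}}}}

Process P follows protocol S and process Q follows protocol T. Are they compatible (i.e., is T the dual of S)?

YES

μY | μY  ok (rec unchanged)
  ⊕{ok,ack} | &{ok,ack}  ok label sets agree
    [ok]
      !Int | ?Int  ok
        !Int | ?Int  ok
          &{ok,err} | ⊕{ok,err}  ok label sets agree
            [ok]
              end | end  ok
            [err]
              end | end  ok
    [ack]
      &{err,data,ack} | ⊕{err,data,ack}  ok label sets agree
        [err]
          &{err,stop} | ⊕{err,stop}  ok label sets agree
            [err]
              ?Str | !Str  ok
                Y | Y  ok
            [stop]
              &{more,stop} | ⊕{more,stop}  ok label sets agree
                [more]
                  Y | Y  ok
                [stop]
                  Y | Y  ok
        [data]
          !Int | ?Int  ok
            ⊕{stop,more,retry} | &{stop,more,retry}  ok label sets agree
              [stop]
                end | end  ok
              [more]
                Y | Y  ok
              [retry]
                Y | Y  ok
        [ack]
          &{err,retry} | ⊕{err,retry}  ok label sets agree
            [err]
              ?Unit | !Unit  ok
                end | end  ok
            [retry]
              ⊕{err,more} | &{err,more}  ok label sets agree
                [err]
                  end | end  ok
                [more]
                  Y | Y  ok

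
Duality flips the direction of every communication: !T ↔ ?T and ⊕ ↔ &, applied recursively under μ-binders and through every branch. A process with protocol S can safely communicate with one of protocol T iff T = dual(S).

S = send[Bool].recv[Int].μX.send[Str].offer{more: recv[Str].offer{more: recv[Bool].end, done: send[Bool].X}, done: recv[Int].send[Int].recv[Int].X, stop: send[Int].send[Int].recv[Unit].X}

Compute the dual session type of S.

send[Bool] = recv[Bool]
  recv[Int] = send[Int]
    μX = μX  (rec unchanged)
      send[Str] = recv[Str]
        offer{more,done,stop} = select{more,done,stop}  (&→⊕)
          [more]
            recv[Str] = send[Str]
              offer{more,done} = select{more,done}  (&→⊕)
                [more]
                  recv[Bool] = send[Bool]
                    end ↦ end
                [done]
                  send[Bool] = recv[Bool]
                    X ↦ X
          [done]
            recv[Int] = send[Int]
              send[Int] = recv[Int]
                recv[Int] = send[Int]
                  X ↦ X
          [stop]
            send[Int] = recv[Int]
              send[Int] = recv[Int]
                recv[Unit] = send[Unit]
                  X ↦ X

recv[Bool].send[Int].μX.recv[Str].select{more: send[Str].select{more: send[Bool].end, done: recv[Bool].X}, done: send[Int].recv[Int].send[Int].X, stop: recv[Int].recv[Int].send[Unit].X}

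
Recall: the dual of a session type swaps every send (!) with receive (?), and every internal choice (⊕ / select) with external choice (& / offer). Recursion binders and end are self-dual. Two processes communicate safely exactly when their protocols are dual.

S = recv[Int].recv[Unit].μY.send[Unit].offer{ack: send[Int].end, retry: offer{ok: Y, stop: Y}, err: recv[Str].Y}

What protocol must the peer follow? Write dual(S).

send[Int].send[Unit].μY.recv[Unit].select{ack: recv[Int].end, retry: select{ok: Y, stop: Y}, err: send[Str].Y}

recv[Int] ↦ send[Int]
  recv[Unit] ↦ send[Unit]
    μY ↦ μY  (μ self-dual)
      send[Unit] ↦ recv[Unit]
        offer{ack,retry,err} ↦ select{ack,retry,err}  (external→internal)
          case ack:
            send[Int] ↦ recv[Int]
              dual(end) = end
          case retry:
            offer{ok,stop} ↦ select{ok,stop}  (external→internal)
              case ok:
                dual(Y) = Y
              case stop:
                dual(Y) = Y
          case err:
            recv[Str] ↦ send[Str]
              dual(Y) = Y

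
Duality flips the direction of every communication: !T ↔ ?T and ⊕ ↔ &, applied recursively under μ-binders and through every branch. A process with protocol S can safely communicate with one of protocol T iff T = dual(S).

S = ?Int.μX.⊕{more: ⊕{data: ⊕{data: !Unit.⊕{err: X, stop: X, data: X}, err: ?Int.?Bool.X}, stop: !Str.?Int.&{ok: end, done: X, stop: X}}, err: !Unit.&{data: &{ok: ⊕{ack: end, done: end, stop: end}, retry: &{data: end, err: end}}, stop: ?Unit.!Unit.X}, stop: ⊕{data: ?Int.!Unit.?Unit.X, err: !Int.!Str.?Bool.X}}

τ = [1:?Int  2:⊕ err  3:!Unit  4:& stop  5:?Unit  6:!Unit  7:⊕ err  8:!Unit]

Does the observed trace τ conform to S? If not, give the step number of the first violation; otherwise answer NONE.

[1] ?Int  ✓  cont: μX.…
[2] ⊕ err  ✓  cont: !Unit.&{data: &{ok: ⊕{ack: end, done: end, stop: end}, retry: &{data: end, err: end}}, stop: ?Unit.!Unit.μX.…}
[3] !Unit  ✓  cont: &{data: &{ok: ⊕{ack: end, done: end, stop: end}, retry: &{data: end, err: end}}, stop: ?Unit.!Unit.μX.…}
[4] & stop  ✓  cont: ?Unit.!Unit.μX.…
[5] ?Unit  ✓  cont: !Unit.μX.…
[6] !Unit  ✓  cont: μX.…
[7] ⊕ err  ✓  cont: !Unit.&{data: &{ok: ⊕{ack: end, done: end, stop: end}, retry: &{data: end, err: end}}, stop: ?Unit.!Unit.μX.…}
[8] !Unit  ✓  cont: &{data: &{ok: ⊕{ack: end, done: end, stop: end}, retry: &{data: end, err: end}}, stop: ?Unit.!Unit.μX.…}
trace exhausted — no violation

NONE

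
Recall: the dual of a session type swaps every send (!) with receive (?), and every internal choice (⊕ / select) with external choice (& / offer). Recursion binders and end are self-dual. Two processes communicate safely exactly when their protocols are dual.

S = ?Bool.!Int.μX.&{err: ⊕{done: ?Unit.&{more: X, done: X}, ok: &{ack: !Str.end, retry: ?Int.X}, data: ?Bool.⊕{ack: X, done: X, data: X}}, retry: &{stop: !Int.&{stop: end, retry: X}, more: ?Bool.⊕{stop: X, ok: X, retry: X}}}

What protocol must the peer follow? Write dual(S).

?Bool = !Bool
  !Int = ?Int
    μX = μX  (binder kept)
      &{err,retry} = ⊕{err,retry}  (offer→select)
        • err:
          ⊕{done,ok,data} = &{done,ok,data}  (internal→external)
            • done:
              ?Unit = !Unit
                &{more,done} = ⊕{more,done}  (offer→select)
                  • more:
                    dual(X) = X
                  • done:
                    dual(X) = X
            • ok:
              &{ack,retry} = ⊕{ack,retry}  (offer→select)
                • ack:
                  !Str = ?Str
                    dual(end) = end
                • retry:
                  ?Int = !Int
                    dual(X) = X
            • data:
              ?Bool = !Bool
                ⊕{ack,done,data} = &{ack,done,data}  (internal→external)
                  • ack:
                    dual(X) = X
                  • done:
                    dual(X) = X
                  • data:
                    dual(X) = X
        • retry:
          &{stop,more} = ⊕{stop,more}  (offer→select)
            • stop:
              !Int = ?Int
                &{stop,retry} = ⊕{stop,retry}  (offer→select)
                  • stop:
                    dual(end) = end
                  • retry:
                    dual(X) = X
            • more:
              ?Bool = !Bool
                ⊕{stop,ok,retry} = &{stop,ok,retry}  (internal→external)
                  • stop:
                    dual(X) = X
                  • ok:
                    dual(X) = X
                  • retry:
                    dual(X) = X

!Bool.?Int.μX.⊕{err: &{done: !Unit.⊕{more: X, done: X}, ok: ⊕{ack: ?Str.end, retry: !Int.X}, data: !Bool.&{ack: X, done: X, data: X}}, retry: ⊕{stop: ?Int.⊕{stop: end, retry: X}, more: !Bool.&{stop: X, ok: X, retry: X}}}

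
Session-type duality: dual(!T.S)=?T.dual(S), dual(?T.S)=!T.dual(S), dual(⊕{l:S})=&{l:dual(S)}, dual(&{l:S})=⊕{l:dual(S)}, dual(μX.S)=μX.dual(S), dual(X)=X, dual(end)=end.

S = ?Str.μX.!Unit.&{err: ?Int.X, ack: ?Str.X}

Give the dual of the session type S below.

?Str = !Str
  μX = μX  (μ self-dual)
    !Unit = ?Unit
      &{err,ack} = ⊕{err,ack}  (external→internal)
        • err:
          ?Int = !Int
            dual(X) = X
        • ack:
          ?Str = !Str
            dual(X) = X

!Str.μX.?Unit.⊕{err: !Int.X, ack: !Str.X}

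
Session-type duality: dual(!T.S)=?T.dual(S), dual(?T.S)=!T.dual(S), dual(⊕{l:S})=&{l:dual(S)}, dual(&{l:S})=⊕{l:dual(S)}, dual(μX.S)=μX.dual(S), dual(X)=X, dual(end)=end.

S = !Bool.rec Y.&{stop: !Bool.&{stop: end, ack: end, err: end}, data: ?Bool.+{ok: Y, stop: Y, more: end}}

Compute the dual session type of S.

?Bool.rec Y.+{stop: ?Bool.+{stop: end, ack: end, err: end}, data: !Bool.&{ok: Y, stop: Y, more: end}}

!Bool ↦ ?Bool
  rec Y ↦ rec Y  (rec unchanged)
    &{stop,data} ↦ +{stop,data}  (&→⊕)
      [stop]
        !Bool ↦ ?Bool
          &{stop,ack,err} ↦ +{stop,ack,err}  (&→⊕)
            [stop]
              end self-dual
            [ack]
              end self-dual
            [err]
              end self-dual
      [data]
        ?Bool ↦ !Bool
          +{ok,stop,more} ↦ &{ok,stop,more}  (select→offer)
            [ok]
              Y self-dual
            [stop]
              Y self-dual
            [more]
              end self-dual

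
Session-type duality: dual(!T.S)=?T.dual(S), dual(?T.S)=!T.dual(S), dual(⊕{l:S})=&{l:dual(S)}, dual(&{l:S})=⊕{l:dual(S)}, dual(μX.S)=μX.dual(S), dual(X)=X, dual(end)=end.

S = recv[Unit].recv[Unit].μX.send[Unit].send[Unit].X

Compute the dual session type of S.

recv[Unit] = send[Unit]
  recv[Unit] = send[Unit]
    μX = μX  (μ self-dual)
      send[Unit] = recv[Unit]
        send[Unit] = recv[Unit]
          dual(X) = X

send[Unit].send[Unit].μX.recv[Unit].recv[Unit].X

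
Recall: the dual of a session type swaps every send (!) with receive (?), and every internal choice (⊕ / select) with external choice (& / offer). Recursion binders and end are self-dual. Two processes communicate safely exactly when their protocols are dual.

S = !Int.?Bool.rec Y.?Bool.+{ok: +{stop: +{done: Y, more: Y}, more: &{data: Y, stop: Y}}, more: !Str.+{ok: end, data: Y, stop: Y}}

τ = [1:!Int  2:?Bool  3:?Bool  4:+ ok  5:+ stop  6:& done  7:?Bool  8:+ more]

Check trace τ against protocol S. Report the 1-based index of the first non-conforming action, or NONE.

[1] !Int  match  state: ?Bool.rec Y.…
[2] ?Bool  match  state: rec Y.…
[3] ?Bool  match  state: +{ok: +{stop: +{done: rec Y.…, more: rec Y.…}, more: &{data: rec Y.…, stop: rec Y.…}}, more: !Str.+{ok: end, data: rec Y.…, stop: rec Y.…}}
[4] + ok  match  state: +{stop: +{done: rec Y.…, more: rec Y.…}, more: &{data: rec Y.…, stop: rec Y.…}}
[5] + stop  match  state: +{done: rec Y.…, more: rec Y.…}
[6] got & done, protocol expects + done or + more  ✗

6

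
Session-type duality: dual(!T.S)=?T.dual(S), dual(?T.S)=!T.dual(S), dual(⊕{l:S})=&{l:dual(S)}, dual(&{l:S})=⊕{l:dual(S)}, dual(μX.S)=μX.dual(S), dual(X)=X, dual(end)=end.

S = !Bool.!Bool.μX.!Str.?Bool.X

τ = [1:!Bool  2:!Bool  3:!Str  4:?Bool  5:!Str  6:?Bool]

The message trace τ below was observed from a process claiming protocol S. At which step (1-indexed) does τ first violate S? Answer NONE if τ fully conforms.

NONE

@1 !Bool  ok  residual = !Bool.μX.…
@2 !Bool  ok  residual = μX.…
@3 !Str  ok  residual = ?Bool.μX.…
@4 ?Bool  ok  residual = μX.…
@5 !Str  ok  residual = ?Bool.μX.…
@6 ?Bool  ok  residual = μX.…
all 6 steps conform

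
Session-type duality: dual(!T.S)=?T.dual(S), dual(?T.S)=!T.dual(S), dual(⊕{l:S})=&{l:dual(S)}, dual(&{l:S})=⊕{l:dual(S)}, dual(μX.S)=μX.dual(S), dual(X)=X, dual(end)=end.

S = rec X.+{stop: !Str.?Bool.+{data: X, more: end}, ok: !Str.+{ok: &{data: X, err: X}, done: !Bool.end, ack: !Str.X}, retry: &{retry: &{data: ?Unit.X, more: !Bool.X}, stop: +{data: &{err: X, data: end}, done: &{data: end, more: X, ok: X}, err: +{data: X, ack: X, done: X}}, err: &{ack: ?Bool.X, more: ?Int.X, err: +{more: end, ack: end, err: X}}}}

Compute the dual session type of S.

rec X.&{stop: ?Str.!Bool.&{data: X, more: end}, ok: ?Str.&{ok: +{data: X, err: X}, done: ?Bool.end, ack: ?Str.X}, retry: +{retry: +{data: !Unit.X, more: ?Bool.X}, stop: &{data: +{err: X, data: end}, done: +{data: end, more: X, ok: X}, err: &{data: X, ack: X, done: X}}, err: +{ack: !Bool.X, more: !Int.X, err: &{more: end, ack: end, err: X}}}}

rec X = rec X  (binder kept)
  +{stop,ok,retry} = &{stop,ok,retry}  (⊕→&)
    [stop]
      !Str = ?Str
        ?Bool = !Bool
          +{data,more} = &{data,more}  (⊕→&)
            [data]
              X ↦ X
            [more]
              end ↦ end
    [ok]
      !Str = ?Str
        +{ok,done,ack} = &{ok,done,ack}  (⊕→&)
          [ok]
            &{data,err} = +{data,err}  (external→internal)
              [data]
                X ↦ X
              [err]
                X ↦ X
          [done]
            !Bool = ?Bool
              end ↦ end
          [ack]
            !Str = ?Str
              X ↦ X
    [retry]
      &{retry,stop,err} = +{retry,stop,err}  (external→internal)
        [retry]
          &{data,more} = +{data,more}  (external→internal)
            [data]
              ?Unit = !Unit
                X ↦ X
            [more]
              !Bool = ?Bool
                X ↦ X
        [stop]
          +{data,done,err} = &{data,done,err}  (⊕→&)
            [data]
              &{err,data} = +{err,data}  (external→internal)
                [err]
                  X ↦ X
                [data]
                  end ↦ end
            [done]
              &{data,more,ok} = +{data,more,ok}  (external→internal)
                [data]
                  end ↦ end
                [more]
                  X ↦ X
                [ok]
                  X ↦ X
            [err]
              +{data,ack,done} = &{data,ack,done}  (⊕→&)
                [data]
                  X ↦ X
                [ack]
                  X ↦ X
                [done]
                  X ↦ X
        [err]
          &{ack,more,err} = +{ack,more,err}  (external→internal)
            [ack]
              ?Bool = !Bool
                X ↦ X
            [more]
              ?Int = !Int
                X ↦ X
            [err]
              +{more,ack,err} = &{more,ack,err}  (⊕→&)
                [more]
                  end ↦ end
                [ack]
                  end ↦ end
                [err]
                  X ↦ X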